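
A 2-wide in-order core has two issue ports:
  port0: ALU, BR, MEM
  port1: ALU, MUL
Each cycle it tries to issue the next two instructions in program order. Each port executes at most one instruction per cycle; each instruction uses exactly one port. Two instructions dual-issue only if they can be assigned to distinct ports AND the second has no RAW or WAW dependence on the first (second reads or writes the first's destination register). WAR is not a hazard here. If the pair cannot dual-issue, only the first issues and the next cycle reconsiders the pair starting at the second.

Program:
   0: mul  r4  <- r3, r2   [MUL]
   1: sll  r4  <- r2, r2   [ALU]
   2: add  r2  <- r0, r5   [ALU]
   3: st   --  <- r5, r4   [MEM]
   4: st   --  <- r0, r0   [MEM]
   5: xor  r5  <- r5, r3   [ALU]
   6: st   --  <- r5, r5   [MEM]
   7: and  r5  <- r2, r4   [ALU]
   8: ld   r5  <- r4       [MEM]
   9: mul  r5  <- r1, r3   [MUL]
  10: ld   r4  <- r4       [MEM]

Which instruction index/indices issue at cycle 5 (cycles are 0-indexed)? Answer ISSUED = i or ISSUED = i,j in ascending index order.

t=0 i0:mul ; WAW r4
t=1 i1,i2:sll+add ; dual
t=2 i3:st ; no-port MEM/MEM
t=3 i4,i5:st+xor ; dual
t=4 i6,i7:st+and ; dual
t=5 i8:ld ; WAW r5
t=6 i9,i10:mul+ld ; dual

ISSUED = 8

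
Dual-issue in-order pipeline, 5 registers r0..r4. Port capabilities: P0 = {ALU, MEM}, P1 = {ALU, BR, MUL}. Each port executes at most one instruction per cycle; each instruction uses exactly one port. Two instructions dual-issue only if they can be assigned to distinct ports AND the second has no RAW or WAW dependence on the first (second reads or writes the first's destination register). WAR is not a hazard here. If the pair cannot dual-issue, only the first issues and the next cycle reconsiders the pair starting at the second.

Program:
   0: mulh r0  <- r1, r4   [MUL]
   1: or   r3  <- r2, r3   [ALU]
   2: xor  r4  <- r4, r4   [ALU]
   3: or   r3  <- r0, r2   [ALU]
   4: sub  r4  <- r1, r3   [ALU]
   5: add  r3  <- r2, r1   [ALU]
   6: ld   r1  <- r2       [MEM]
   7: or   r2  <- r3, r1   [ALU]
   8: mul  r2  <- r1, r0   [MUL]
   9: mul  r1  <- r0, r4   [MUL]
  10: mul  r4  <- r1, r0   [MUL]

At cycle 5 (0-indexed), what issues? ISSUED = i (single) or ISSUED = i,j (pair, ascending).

ISSUED = 8

t=0 i0/i1:mulh;or ; 2-wide
t=1 i2/i3:xor;or ; 2-wide
t=2 i4/i5:sub;add ; 2-wide
t=3 i6:ld ; RAW r1
t=4 i7:or ; WAW r2
t=5 i8:mul ; no-port MUL/MUL
t=6 i9:mul ; no-port MUL/MUL
t=7 i10:mul ; tail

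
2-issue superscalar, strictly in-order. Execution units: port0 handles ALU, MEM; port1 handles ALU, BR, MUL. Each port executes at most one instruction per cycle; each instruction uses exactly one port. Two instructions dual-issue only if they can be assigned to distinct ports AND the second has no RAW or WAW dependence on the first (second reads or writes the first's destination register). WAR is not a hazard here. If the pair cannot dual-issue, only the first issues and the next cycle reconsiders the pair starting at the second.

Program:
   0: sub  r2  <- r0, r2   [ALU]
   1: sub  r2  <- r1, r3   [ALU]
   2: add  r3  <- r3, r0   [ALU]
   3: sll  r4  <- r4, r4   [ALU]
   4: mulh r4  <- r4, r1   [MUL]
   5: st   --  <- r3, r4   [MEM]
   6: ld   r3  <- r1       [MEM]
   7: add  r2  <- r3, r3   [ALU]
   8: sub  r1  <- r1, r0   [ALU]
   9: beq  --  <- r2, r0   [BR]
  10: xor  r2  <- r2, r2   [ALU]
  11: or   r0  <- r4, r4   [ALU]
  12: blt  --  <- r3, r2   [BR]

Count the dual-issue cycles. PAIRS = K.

c0: i0 sub.ALU  WAW r2
c1: i1+i2 sub.ALU;add.ALU  2-wide
c2: i3 sll.ALU  RAW+WAW r4
c3: i4 mulh.MUL  RAW r4
c4: i5 st.MEM  no-port MEM/MEM
c5: i6 ld.MEM  RAW r3
c6: i7+i8 add.ALU;sub.ALU  2-wide
c7: i9+i10 beq.BR;xor.ALU  2-wide
c8: i11+i12 or.ALU;blt.BR  2-wide

PAIRS = 4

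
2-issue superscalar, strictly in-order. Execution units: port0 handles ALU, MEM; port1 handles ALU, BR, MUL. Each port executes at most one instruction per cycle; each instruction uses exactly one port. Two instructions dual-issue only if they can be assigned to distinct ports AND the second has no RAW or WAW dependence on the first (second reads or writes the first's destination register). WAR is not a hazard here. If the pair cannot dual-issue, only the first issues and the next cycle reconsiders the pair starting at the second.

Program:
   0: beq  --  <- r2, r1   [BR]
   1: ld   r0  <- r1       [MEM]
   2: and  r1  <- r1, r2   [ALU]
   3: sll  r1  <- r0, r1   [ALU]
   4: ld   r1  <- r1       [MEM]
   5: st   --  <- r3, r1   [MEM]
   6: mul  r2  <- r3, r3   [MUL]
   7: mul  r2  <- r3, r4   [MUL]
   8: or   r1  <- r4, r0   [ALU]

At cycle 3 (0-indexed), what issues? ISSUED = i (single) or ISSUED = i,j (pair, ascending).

#0 head=0: beq.BR;ld.MEM i0&i1 dual
#1 head=2: and.ALU i2 RAW+WAW r1
#2 head=3: sll.ALU i3 RAW+WAW r1
#3 head=4: ld.MEM i4 no-port MEM/MEM
#4 head=5: st.MEM;mul.MUL i5&i6 dual
#5 head=7: mul.MUL;or.ALU i7&i8 dual

ISSUED = 4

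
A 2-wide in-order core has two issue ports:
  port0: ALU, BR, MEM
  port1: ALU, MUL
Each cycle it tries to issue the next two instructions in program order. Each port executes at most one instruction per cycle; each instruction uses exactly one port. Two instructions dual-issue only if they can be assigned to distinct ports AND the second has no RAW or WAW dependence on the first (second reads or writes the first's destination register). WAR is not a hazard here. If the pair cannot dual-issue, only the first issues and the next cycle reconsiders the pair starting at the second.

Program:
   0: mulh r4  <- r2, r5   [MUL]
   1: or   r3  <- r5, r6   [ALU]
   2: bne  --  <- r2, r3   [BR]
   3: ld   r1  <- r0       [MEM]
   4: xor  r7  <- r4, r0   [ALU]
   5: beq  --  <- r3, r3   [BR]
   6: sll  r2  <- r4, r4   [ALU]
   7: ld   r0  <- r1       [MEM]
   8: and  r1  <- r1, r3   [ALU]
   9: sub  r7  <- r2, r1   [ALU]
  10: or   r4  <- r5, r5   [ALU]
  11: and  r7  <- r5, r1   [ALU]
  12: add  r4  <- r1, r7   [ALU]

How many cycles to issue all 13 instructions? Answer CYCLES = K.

  cy0 -> i0+i1 (mulh+or) dual
  cy1 -> i2 (bne) no-port BR/MEM
  cy2 -> i3+i4 (ld+xor) dual
  cy3 -> i5+i6 (beq+sll) dual
  cy4 -> i7+i8 (ld+and) dual
  cy5 -> i9+i10 (sub+or) dual
  cy6 -> i11 (and) RAW r7
  cy7 -> i12 (add) tail

CYCLES = 8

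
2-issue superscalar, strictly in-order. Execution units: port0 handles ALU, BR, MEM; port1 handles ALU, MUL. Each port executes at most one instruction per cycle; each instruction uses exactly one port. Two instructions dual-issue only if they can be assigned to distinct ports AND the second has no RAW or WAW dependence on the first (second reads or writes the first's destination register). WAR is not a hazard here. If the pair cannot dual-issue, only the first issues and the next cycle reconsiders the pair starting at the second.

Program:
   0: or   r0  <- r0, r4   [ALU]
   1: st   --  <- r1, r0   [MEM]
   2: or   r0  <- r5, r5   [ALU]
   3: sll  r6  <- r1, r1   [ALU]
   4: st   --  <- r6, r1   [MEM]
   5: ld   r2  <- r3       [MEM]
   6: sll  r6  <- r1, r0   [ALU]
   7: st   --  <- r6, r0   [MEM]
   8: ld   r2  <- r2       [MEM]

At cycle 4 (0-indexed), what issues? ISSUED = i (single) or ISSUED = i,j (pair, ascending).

ISSUED = 5,6

t=0 i0:or ; RAW r0
t=1 i1+i2:st/or ; 2-wide
t=2 i3:sll ; RAW r6
t=3 i4:st ; no-port MEM/MEM
t=4 i5+i6:ld/sll ; 2-wide
t=5 i7:st ; no-port MEM/MEM
t=6 i8:ld ; tail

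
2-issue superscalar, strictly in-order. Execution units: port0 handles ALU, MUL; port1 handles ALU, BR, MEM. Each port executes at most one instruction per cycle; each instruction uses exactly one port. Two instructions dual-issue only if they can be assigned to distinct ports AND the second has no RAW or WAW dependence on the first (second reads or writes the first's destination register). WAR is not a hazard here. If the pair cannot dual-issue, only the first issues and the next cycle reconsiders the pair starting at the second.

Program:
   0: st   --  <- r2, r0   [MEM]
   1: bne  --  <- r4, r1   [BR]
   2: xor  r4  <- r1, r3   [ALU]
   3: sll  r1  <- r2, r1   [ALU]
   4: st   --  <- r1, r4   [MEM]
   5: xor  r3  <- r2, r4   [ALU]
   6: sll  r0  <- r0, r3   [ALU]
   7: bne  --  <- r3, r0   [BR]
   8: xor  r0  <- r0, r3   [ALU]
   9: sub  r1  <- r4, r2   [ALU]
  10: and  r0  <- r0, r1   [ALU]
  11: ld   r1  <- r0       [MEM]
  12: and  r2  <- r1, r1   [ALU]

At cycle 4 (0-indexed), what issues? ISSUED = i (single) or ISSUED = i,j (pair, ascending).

#0 head=0: st.MEM i0 no-port MEM/BR
#1 head=1: bne.BR/xor.ALU i1&i2 pair
#2 head=3: sll.ALU i3 RAW r1
#3 head=4: st.MEM/xor.ALU i4&i5 pair
#4 head=6: sll.ALU i6 RAW r0
#5 head=7: bne.BR/xor.ALU i7&i8 pair
#6 head=9: sub.ALU i9 RAW r1
#7 head=10: and.ALU i10 RAW r0
#8 head=11: ld.MEM i11 RAW r1
#9 head=12: and.ALU i12 tail

ISSUED = 6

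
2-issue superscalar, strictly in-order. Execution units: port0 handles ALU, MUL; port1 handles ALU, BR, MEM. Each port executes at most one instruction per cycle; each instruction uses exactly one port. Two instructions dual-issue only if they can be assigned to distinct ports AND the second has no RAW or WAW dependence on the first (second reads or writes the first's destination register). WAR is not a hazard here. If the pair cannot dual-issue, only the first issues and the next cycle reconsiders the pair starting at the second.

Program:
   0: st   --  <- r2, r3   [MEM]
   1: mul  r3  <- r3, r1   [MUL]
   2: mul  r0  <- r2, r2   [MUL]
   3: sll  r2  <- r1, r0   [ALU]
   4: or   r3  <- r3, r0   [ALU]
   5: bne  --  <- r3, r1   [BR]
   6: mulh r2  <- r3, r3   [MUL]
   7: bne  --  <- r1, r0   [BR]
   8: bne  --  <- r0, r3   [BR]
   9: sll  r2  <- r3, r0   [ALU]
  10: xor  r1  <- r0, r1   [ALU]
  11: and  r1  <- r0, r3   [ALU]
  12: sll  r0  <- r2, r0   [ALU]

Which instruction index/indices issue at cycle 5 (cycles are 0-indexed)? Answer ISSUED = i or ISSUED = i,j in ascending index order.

t=0 i0/i1:st mul ; pair
t=1 i2:mul ; RAW r0
t=2 i3/i4:sll or ; pair
t=3 i5/i6:bne mulh ; pair
t=4 i7:bne ; no-port BR/BR
t=5 i8/i9:bne sll ; pair
t=6 i10:xor ; WAW r1
t=7 i11/i12:and sll ; pair

ISSUED = 8,9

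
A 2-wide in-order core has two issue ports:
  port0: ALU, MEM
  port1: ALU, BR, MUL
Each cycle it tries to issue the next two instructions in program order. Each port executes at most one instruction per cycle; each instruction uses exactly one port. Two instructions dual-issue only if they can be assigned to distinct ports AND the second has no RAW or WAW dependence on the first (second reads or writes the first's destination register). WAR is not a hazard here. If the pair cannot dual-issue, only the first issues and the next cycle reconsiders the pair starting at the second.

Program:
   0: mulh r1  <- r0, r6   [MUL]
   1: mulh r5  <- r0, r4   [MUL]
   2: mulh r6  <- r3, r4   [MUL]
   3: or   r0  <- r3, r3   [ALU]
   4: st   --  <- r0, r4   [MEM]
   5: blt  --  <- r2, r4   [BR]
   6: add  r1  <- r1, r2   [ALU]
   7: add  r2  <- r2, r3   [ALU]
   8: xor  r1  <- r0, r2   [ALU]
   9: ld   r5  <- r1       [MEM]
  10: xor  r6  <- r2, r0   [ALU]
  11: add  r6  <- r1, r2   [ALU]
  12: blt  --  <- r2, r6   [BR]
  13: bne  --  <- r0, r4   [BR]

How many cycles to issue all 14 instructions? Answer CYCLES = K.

[0] i0  mulh  -- no-port MUL/MUL
[1] i1  mulh  -- no-port MUL/MUL
[2] i2&i3  mulh+or  -- dual
[3] i4&i5  st+blt  -- dual
[4] i6&i7  add+add  -- dual
[5] i8  xor  -- RAW r1
[6] i9&i10  ld+xor  -- dual
[7] i11  add  -- RAW r6
[8] i12  blt  -- no-port BR/BR
[9] i13  bne  -- tail

CYCLES = 10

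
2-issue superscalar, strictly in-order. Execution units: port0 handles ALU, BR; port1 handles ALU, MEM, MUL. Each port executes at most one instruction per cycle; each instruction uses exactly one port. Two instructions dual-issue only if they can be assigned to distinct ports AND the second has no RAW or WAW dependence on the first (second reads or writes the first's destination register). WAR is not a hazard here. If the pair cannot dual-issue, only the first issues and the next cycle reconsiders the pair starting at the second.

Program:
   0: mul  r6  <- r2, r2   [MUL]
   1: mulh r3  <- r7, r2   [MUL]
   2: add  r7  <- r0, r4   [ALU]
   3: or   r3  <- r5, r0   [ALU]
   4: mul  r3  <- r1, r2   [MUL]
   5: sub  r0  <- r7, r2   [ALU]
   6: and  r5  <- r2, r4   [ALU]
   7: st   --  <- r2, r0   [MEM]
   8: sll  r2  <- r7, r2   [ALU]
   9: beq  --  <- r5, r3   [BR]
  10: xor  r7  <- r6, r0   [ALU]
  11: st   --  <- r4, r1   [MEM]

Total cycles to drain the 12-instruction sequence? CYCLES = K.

CYCLES = 7

[0] i0  mul  -- no-port MUL/MUL
[1] i1&i2  mulh add  -- dual
[2] i3  or  -- WAW r3
[3] i4&i5  mul sub  -- dual
[4] i6&i7  and st  -- dual
[5] i8&i9  sll beq  -- dual
[6] i10&i11  xor st  -- dual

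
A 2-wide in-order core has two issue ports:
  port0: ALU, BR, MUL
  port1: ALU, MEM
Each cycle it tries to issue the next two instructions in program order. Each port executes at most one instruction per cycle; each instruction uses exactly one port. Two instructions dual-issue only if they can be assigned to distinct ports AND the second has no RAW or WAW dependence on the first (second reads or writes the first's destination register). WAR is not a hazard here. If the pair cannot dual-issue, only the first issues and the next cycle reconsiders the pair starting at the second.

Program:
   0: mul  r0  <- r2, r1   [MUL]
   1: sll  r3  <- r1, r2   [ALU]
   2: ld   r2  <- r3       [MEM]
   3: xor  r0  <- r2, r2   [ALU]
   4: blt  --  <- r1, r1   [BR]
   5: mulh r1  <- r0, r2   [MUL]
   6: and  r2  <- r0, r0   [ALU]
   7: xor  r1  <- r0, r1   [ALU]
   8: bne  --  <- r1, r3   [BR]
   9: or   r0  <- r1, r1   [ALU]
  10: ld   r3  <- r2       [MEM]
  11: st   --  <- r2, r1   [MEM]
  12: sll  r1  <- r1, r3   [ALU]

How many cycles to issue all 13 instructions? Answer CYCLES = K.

CYCLES = 8

0. mul.MUL sll.ALU @i0+i1  | pair
1. ld.MEM @i2  | RAW r2
2. xor.ALU blt.BR @i3+i4  | pair
3. mulh.MUL and.ALU @i5+i6  | pair
4. xor.ALU @i7  | RAW r1
5. bne.BR or.ALU @i8+i9  | pair
6. ld.MEM @i10  | no-port MEM/MEM
7. st.MEM sll.ALU @i11+i12  | pair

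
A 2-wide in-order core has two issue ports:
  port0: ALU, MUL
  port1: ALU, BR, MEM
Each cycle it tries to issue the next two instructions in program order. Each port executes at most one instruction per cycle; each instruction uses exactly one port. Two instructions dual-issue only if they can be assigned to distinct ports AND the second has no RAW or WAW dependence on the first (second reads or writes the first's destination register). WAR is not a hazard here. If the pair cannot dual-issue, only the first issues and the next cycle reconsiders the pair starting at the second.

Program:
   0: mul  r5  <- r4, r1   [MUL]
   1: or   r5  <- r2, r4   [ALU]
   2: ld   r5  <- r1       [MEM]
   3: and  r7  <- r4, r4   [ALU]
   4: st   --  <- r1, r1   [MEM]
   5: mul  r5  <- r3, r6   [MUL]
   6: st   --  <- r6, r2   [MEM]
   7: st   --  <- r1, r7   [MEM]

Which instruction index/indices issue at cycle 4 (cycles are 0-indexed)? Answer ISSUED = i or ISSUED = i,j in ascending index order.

  cy0 -> i0 (mul) WAW r5
  cy1 -> i1 (or) WAW r5
  cy2 -> i2&i3 (ld/and) pair
  cy3 -> i4&i5 (st/mul) pair
  cy4 -> i6 (st) no-port MEM/MEM
  cy5 -> i7 (st) tail

ISSUED = 6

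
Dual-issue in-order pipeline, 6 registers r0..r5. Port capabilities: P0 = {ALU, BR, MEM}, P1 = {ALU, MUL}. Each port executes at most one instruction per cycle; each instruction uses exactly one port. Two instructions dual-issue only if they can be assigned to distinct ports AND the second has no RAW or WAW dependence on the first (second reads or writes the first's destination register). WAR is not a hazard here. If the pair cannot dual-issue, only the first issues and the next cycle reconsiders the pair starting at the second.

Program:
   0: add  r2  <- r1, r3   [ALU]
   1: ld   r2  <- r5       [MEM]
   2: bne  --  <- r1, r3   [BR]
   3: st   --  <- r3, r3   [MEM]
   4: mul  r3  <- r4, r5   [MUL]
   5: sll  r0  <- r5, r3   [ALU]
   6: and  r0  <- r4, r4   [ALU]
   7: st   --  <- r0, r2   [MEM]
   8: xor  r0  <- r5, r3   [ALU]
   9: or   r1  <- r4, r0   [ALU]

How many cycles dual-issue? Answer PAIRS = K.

PAIRS = 2

[0] i0  add  -- WAW r2
[1] i1  ld  -- no-port MEM/BR
[2] i2  bne  -- no-port BR/MEM
[3] i3+i4  st/mul  -- dual
[4] i5  sll  -- WAW r0
[5] i6  and  -- RAW r0
[6] i7+i8  st/xor  -- dual
[7] i9  or  -- tail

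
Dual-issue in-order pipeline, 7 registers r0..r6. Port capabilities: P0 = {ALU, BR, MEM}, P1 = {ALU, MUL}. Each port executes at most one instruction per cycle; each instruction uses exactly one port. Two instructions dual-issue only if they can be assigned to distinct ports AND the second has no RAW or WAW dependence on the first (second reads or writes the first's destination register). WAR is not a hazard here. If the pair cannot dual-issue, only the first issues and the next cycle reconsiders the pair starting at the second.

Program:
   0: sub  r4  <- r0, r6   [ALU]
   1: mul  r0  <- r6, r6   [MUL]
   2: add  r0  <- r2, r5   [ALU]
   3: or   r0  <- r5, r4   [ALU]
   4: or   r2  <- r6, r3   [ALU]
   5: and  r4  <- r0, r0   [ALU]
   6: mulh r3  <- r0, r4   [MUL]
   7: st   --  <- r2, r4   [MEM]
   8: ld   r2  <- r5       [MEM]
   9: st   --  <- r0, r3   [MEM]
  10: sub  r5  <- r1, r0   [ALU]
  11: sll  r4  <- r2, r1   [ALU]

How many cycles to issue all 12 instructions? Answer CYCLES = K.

CYCLES = 8

#0 head=0: sub.ALU/mul.MUL i0/i1 pair
#1 head=2: add.ALU i2 WAW r0
#2 head=3: or.ALU/or.ALU i3/i4 pair
#3 head=5: and.ALU i5 RAW r4
#4 head=6: mulh.MUL/st.MEM i6/i7 pair
#5 head=8: ld.MEM i8 no-port MEM/MEM
#6 head=9: st.MEM/sub.ALU i9/i10 pair
#7 head=11: sll.ALU i11 tail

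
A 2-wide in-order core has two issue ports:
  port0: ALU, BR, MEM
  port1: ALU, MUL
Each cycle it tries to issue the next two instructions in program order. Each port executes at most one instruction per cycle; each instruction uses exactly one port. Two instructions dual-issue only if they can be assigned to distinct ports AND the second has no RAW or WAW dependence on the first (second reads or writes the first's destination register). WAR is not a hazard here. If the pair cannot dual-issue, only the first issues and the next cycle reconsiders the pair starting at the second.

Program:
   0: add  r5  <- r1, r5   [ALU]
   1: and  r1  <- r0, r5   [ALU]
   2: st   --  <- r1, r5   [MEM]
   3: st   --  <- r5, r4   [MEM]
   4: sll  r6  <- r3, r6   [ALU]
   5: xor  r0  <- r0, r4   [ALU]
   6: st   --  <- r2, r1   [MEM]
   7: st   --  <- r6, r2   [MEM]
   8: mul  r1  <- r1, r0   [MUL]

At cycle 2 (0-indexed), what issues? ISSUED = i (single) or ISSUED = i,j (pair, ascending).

ISSUED = 2

0. add @i0  | RAW r5
1. and @i1  | RAW r1
2. st @i2  | no-port MEM/MEM
3. st/sll @i3&i4  | pair
4. xor/st @i5&i6  | pair
5. st/mul @i7&i8  | pair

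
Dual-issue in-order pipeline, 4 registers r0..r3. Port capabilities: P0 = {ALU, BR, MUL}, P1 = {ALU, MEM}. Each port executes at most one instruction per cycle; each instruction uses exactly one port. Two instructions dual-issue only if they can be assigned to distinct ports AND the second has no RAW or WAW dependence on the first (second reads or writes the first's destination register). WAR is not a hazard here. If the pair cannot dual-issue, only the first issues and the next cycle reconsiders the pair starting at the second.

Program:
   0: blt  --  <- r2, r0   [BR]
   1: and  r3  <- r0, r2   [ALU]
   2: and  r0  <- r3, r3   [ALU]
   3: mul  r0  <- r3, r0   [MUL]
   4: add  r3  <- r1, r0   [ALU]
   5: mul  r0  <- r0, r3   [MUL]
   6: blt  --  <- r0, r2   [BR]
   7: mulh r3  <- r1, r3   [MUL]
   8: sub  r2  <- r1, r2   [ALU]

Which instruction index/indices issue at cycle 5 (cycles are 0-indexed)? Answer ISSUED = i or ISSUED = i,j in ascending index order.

ISSUED = 6

  cy0 -> i0/i1 (blt.BR+and.ALU) dual
  cy1 -> i2 (and.ALU) RAW+WAW r0
  cy2 -> i3 (mul.MUL) RAW r0
  cy3 -> i4 (add.ALU) RAW r3
  cy4 -> i5 (mul.MUL) no-port MUL/BR
  cy5 -> i6 (blt.BR) no-port BR/MUL
  cy6 -> i7/i8 (mulh.MUL+sub.ALU) dual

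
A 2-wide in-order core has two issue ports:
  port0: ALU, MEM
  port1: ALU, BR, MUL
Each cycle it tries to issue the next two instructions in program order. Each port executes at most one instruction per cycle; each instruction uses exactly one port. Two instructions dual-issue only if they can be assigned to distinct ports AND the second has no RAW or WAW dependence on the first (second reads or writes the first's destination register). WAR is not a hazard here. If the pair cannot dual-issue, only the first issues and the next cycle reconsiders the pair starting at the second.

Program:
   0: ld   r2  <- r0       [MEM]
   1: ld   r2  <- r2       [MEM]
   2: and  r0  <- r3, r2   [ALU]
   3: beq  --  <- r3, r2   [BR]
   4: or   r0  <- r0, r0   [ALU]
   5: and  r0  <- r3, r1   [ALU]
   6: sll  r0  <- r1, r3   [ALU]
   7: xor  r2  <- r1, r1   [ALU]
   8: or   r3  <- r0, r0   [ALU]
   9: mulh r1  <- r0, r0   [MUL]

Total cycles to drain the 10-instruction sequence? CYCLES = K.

CYCLES = 7

#0 head=0: ld.MEM i0 no-port MEM/MEM
#1 head=1: ld.MEM i1 RAW r2
#2 head=2: and.ALU+beq.BR i2&i3 pair
#3 head=4: or.ALU i4 WAW r0
#4 head=5: and.ALU i5 WAW r0
#5 head=6: sll.ALU+xor.ALU i6&i7 pair
#6 head=8: or.ALU+mulh.MUL i8&i9 pair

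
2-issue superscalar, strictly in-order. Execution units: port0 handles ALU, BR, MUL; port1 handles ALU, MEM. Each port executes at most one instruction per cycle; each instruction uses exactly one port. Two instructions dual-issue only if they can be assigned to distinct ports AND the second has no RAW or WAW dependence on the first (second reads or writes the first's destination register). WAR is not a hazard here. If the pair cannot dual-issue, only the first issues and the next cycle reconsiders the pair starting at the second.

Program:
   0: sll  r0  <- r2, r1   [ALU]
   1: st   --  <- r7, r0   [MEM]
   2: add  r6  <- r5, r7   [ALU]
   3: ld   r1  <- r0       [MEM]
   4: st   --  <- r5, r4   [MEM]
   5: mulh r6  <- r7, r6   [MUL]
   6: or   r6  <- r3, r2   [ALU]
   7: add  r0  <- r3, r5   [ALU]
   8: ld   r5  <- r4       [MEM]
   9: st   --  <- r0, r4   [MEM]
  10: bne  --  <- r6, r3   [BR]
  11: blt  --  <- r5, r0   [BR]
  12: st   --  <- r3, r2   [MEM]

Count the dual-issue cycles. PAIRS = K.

PAIRS = 5

c0: i0 sll  RAW r0
c1: i1&i2 st/add  dual
c2: i3 ld  no-port MEM/MEM
c3: i4&i5 st/mulh  dual
c4: i6&i7 or/add  dual
c5: i8 ld  no-port MEM/MEM
c6: i9&i10 st/bne  dual
c7: i11&i12 blt/st  dual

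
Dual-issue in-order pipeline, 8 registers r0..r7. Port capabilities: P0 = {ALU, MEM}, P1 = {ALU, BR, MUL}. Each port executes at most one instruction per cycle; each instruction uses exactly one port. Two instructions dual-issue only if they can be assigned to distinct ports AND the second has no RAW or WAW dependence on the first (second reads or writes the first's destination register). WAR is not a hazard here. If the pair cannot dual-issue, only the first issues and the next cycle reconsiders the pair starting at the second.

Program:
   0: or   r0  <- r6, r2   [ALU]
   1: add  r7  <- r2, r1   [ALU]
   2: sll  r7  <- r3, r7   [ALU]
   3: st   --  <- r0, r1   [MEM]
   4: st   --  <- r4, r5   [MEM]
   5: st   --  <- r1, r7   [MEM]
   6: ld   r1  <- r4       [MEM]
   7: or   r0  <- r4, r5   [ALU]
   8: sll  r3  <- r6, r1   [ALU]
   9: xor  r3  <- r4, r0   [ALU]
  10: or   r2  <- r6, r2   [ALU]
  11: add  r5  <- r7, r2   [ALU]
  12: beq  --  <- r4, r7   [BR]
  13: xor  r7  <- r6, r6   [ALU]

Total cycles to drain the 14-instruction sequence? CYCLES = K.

CYCLES = 9

[0] i0,i1  or.ALU add.ALU  -- dual
[1] i2,i3  sll.ALU st.MEM  -- dual
[2] i4  st.MEM  -- no-port MEM/MEM
[3] i5  st.MEM  -- no-port MEM/MEM
[4] i6,i7  ld.MEM or.ALU  -- dual
[5] i8  sll.ALU  -- WAW r3
[6] i9,i10  xor.ALU or.ALU  -- dual
[7] i11,i12  add.ALU beq.BR  -- dual
[8] i13  xor.ALU  -- tail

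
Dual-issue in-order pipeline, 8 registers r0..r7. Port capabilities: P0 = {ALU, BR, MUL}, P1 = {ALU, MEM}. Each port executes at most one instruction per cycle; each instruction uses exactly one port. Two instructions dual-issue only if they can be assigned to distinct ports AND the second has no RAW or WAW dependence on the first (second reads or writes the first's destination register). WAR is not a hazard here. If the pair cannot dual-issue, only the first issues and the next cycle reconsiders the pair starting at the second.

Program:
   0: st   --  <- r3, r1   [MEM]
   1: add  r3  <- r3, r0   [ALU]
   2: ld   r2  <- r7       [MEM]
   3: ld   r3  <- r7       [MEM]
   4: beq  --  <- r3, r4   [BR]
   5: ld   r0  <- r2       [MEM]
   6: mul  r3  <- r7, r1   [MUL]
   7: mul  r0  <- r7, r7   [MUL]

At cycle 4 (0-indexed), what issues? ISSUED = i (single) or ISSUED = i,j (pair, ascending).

ISSUED = 6

0. st;add @i0,i1  | dual
1. ld @i2  | no-port MEM/MEM
2. ld @i3  | RAW r3
3. beq;ld @i4,i5  | dual
4. mul @i6  | no-port MUL/MUL
5. mul @i7  | tail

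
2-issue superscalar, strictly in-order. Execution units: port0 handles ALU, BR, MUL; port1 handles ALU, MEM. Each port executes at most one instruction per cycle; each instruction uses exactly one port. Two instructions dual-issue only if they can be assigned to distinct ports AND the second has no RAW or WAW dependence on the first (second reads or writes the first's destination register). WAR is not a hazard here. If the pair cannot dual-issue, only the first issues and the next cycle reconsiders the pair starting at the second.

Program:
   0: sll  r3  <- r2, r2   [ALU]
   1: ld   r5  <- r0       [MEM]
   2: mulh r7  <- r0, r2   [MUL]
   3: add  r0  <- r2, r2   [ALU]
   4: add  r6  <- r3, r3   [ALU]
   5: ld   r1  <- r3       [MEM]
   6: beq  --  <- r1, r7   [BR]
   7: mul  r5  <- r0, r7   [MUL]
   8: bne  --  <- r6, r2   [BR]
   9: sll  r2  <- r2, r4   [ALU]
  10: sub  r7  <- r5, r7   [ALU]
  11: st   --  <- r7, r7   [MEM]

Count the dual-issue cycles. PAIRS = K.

PAIRS = 4

t=0 i0&i1:sll.ALU;ld.MEM ; dual
t=1 i2&i3:mulh.MUL;add.ALU ; dual
t=2 i4&i5:add.ALU;ld.MEM ; dual
t=3 i6:beq.BR ; no-port BR/MUL
t=4 i7:mul.MUL ; no-port MUL/BR
t=5 i8&i9:bne.BR;sll.ALU ; dual
t=6 i10:sub.ALU ; RAW r7
t=7 i11:st.MEM ; tail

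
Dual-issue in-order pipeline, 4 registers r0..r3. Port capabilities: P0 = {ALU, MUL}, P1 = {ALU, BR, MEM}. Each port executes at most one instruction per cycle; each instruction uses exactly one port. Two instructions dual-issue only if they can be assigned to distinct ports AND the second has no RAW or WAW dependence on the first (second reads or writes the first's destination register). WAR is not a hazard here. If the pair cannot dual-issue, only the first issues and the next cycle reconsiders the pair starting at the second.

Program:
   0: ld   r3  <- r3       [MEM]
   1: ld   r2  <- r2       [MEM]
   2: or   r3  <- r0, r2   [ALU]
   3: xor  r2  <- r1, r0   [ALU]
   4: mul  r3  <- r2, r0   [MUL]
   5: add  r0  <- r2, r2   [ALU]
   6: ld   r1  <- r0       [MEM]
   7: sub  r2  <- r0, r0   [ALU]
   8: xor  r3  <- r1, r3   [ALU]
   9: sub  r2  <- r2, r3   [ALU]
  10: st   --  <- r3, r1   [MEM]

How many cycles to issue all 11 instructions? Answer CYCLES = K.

[0] i0  ld  -- no-port MEM/MEM
[1] i1  ld  -- RAW r2
[2] i2+i3  or;xor  -- 2-wide
[3] i4+i5  mul;add  -- 2-wide
[4] i6+i7  ld;sub  -- 2-wide
[5] i8  xor  -- RAW r3
[6] i9+i10  sub;st  -- 2-wide

CYCLES = 7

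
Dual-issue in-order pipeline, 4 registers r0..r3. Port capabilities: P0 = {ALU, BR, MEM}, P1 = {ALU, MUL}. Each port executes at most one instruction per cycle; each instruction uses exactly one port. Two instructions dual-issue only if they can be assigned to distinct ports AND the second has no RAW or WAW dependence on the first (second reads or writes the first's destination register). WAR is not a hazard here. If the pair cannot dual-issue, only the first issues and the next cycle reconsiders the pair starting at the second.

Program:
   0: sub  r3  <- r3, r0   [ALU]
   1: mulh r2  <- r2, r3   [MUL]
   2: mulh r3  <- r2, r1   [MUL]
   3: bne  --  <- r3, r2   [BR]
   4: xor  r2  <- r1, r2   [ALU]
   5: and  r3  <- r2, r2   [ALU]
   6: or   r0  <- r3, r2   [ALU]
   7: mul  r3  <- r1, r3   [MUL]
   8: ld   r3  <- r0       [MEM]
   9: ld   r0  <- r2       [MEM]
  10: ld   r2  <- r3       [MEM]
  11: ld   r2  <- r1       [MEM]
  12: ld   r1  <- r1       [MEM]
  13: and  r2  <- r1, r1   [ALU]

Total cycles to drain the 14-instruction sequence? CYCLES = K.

#0 head=0: sub i0 RAW r3
#1 head=1: mulh i1 no-port MUL/MUL
#2 head=2: mulh i2 RAW r3
#3 head=3: bne/xor i3&i4 2-wide
#4 head=5: and i5 RAW r3
#5 head=6: or/mul i6&i7 2-wide
#6 head=8: ld i8 no-port MEM/MEM
#7 head=9: ld i9 no-port MEM/MEM
#8 head=10: ld i10 no-port MEM/MEM
#9 head=11: ld i11 no-port MEM/MEM
#10 head=12: ld i12 RAW r1
#11 head=13: and i13 tail

CYCLES = 12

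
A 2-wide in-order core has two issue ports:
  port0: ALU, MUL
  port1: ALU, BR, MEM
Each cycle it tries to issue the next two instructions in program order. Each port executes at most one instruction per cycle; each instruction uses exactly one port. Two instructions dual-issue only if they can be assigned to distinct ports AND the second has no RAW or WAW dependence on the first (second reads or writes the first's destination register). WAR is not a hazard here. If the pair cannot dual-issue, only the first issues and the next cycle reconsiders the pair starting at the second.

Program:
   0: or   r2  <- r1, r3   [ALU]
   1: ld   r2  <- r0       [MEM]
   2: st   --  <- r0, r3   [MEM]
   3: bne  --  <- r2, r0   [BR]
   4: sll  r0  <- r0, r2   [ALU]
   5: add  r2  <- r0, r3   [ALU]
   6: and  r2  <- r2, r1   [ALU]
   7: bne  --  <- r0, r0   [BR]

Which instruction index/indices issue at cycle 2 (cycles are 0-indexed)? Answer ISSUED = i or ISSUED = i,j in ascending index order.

ISSUED = 2

[0] i0  or  -- WAW r2
[1] i1  ld  -- no-port MEM/MEM
[2] i2  st  -- no-port MEM/BR
[3] i3+i4  bne/sll  -- dual
[4] i5  add  -- RAW+WAW r2
[5] i6+i7  and/bne  -- dual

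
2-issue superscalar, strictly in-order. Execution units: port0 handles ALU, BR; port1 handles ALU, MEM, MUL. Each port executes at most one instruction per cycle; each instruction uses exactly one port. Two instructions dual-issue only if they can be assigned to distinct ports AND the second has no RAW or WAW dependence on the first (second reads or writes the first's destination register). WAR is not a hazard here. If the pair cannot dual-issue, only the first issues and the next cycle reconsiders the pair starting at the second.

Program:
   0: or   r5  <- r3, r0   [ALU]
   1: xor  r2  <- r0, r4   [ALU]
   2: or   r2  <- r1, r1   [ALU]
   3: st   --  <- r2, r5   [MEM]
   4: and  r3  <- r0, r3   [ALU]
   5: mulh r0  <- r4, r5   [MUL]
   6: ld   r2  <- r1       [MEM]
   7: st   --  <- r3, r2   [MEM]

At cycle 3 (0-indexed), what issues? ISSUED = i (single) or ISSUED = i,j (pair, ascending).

ISSUED = 5

  cy0 -> i0&i1 (or xor) 2-wide
  cy1 -> i2 (or) RAW r2
  cy2 -> i3&i4 (st and) 2-wide
  cy3 -> i5 (mulh) no-port MUL/MEM
  cy4 -> i6 (ld) no-port MEM/MEM
  cy5 -> i7 (st) tail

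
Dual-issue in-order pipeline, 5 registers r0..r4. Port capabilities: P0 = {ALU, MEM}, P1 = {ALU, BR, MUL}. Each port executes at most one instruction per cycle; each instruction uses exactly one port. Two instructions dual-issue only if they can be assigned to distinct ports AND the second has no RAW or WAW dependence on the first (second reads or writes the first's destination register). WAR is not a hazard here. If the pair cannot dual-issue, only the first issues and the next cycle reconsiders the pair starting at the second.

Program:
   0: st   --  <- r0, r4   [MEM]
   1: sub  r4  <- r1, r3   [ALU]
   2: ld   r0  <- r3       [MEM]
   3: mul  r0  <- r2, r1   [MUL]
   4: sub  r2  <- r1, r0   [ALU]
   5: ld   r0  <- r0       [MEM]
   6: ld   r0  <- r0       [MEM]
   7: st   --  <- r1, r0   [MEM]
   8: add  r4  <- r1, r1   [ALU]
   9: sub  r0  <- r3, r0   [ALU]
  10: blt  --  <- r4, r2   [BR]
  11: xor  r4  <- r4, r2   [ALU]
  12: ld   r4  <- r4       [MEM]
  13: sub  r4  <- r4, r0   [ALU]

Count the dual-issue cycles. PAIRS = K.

PAIRS = 4

  cy0 -> i0,i1 (st sub) pair
  cy1 -> i2 (ld) WAW r0
  cy2 -> i3 (mul) RAW r0
  cy3 -> i4,i5 (sub ld) pair
  cy4 -> i6 (ld) no-port MEM/MEM
  cy5 -> i7,i8 (st add) pair
  cy6 -> i9,i10 (sub blt) pair
  cy7 -> i11 (xor) RAW+WAW r4
  cy8 -> i12 (ld) RAW+WAW r4
  cy9 -> i13 (sub) tail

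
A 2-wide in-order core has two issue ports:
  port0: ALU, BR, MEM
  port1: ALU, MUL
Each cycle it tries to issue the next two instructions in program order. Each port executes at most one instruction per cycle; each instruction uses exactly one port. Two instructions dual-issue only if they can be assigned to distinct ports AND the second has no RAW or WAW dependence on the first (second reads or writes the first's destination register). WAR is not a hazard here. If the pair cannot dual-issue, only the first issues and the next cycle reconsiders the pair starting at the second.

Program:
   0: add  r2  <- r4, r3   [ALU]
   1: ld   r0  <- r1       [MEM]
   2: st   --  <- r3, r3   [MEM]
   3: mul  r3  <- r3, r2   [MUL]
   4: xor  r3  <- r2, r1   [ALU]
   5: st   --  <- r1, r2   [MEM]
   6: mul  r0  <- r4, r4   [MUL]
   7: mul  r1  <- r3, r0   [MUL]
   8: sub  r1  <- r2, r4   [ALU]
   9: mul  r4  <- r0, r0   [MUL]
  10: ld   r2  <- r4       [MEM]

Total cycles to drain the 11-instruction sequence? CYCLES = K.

c0: i0/i1 add.ALU+ld.MEM  pair
c1: i2/i3 st.MEM+mul.MUL  pair
c2: i4/i5 xor.ALU+st.MEM  pair
c3: i6 mul.MUL  no-port MUL/MUL
c4: i7 mul.MUL  WAW r1
c5: i8/i9 sub.ALU+mul.MUL  pair
c6: i10 ld.MEM  tail

CYCLES = 7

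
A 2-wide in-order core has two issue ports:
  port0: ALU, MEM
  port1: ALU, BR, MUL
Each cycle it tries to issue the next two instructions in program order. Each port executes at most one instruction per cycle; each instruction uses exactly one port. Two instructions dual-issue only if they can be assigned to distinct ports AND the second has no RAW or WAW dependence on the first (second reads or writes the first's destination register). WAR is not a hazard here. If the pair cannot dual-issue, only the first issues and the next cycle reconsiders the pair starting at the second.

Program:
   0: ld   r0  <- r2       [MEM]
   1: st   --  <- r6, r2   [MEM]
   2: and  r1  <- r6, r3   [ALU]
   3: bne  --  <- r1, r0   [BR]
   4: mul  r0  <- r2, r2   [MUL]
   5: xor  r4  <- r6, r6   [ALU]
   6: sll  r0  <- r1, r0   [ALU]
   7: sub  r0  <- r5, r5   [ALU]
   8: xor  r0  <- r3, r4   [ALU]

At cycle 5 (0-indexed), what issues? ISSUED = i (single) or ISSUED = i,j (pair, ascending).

c0: i0 ld  no-port MEM/MEM
c1: i1+i2 st+and  2-wide
c2: i3 bne  no-port BR/MUL
c3: i4+i5 mul+xor  2-wide
c4: i6 sll  WAW r0
c5: i7 sub  WAW r0
c6: i8 xor  tail

ISSUED = 7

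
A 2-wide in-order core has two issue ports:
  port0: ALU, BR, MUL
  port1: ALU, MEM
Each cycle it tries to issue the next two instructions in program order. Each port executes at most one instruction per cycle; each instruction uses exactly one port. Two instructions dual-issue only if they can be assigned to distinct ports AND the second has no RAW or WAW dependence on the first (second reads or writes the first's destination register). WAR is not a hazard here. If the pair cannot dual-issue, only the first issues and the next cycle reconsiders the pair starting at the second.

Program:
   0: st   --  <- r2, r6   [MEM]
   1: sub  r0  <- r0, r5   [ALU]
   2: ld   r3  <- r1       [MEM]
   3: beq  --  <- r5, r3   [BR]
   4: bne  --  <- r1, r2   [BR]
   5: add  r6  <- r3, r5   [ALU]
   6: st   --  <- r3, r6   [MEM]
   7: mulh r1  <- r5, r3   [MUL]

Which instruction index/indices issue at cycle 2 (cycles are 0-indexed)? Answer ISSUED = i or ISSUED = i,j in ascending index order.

0. st;sub @i0+i1  | 2-wide
1. ld @i2  | RAW r3
2. beq @i3  | no-port BR/BR
3. bne;add @i4+i5  | 2-wide
4. st;mulh @i6+i7  | 2-wide

ISSUED = 3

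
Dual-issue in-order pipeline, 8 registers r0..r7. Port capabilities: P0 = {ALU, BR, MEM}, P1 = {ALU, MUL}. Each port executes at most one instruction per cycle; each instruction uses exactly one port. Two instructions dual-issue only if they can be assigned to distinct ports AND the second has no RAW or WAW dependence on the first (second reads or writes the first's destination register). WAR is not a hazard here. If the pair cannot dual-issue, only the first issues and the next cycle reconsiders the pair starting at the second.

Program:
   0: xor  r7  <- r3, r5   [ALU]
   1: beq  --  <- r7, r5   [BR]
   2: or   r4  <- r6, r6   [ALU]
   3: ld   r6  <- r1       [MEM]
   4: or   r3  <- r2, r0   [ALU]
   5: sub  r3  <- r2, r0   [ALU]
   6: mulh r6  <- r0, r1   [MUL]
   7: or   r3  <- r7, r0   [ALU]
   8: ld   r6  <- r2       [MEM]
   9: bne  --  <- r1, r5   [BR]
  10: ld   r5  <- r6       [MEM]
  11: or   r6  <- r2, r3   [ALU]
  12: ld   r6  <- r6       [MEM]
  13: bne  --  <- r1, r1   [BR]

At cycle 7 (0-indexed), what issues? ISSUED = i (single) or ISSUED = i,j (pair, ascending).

  cy0 -> i0 (xor.ALU) RAW r7
  cy1 -> i1,i2 (beq.BR;or.ALU) 2-wide
  cy2 -> i3,i4 (ld.MEM;or.ALU) 2-wide
  cy3 -> i5,i6 (sub.ALU;mulh.MUL) 2-wide
  cy4 -> i7,i8 (or.ALU;ld.MEM) 2-wide
  cy5 -> i9 (bne.BR) no-port BR/MEM
  cy6 -> i10,i11 (ld.MEM;or.ALU) 2-wide
  cy7 -> i12 (ld.MEM) no-port MEM/BR
  cy8 -> i13 (bne.BR) tail

ISSUED = 12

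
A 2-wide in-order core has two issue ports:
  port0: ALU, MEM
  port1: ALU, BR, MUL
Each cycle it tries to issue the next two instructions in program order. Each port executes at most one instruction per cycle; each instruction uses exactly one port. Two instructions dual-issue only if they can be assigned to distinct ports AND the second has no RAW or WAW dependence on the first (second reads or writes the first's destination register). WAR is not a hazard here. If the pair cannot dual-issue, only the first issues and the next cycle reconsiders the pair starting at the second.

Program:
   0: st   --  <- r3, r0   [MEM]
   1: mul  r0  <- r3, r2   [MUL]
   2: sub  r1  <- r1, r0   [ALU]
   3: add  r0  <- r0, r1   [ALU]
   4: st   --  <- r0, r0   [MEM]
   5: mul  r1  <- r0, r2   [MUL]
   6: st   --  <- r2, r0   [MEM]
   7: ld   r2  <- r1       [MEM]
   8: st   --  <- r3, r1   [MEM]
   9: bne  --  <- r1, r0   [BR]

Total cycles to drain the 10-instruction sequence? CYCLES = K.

CYCLES = 7

  cy0 -> i0,i1 (st+mul) 2-wide
  cy1 -> i2 (sub) RAW r1
  cy2 -> i3 (add) RAW r0
  cy3 -> i4,i5 (st+mul) 2-wide
  cy4 -> i6 (st) no-port MEM/MEM
  cy5 -> i7 (ld) no-port MEM/MEM
  cy6 -> i8,i9 (st+bne) 2-wide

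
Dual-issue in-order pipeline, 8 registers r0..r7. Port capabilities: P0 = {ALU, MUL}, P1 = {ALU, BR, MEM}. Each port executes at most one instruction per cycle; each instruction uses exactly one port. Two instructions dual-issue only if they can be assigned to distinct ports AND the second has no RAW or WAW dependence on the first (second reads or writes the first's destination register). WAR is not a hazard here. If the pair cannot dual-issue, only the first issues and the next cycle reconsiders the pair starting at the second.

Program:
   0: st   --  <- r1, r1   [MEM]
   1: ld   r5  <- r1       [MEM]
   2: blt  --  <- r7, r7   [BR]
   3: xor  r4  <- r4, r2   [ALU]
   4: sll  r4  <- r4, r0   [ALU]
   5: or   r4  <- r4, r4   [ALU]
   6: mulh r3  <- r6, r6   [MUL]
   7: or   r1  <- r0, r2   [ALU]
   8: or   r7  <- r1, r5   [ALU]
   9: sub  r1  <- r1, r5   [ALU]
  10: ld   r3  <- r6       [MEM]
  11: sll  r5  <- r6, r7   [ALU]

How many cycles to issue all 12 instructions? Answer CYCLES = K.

0. st @i0  | no-port MEM/MEM
1. ld @i1  | no-port MEM/BR
2. blt+xor @i2&i3  | dual
3. sll @i4  | RAW+WAW r4
4. or+mulh @i5&i6  | dual
5. or @i7  | RAW r1
6. or+sub @i8&i9  | dual
7. ld+sll @i10&i11  | dual

CYCLES = 8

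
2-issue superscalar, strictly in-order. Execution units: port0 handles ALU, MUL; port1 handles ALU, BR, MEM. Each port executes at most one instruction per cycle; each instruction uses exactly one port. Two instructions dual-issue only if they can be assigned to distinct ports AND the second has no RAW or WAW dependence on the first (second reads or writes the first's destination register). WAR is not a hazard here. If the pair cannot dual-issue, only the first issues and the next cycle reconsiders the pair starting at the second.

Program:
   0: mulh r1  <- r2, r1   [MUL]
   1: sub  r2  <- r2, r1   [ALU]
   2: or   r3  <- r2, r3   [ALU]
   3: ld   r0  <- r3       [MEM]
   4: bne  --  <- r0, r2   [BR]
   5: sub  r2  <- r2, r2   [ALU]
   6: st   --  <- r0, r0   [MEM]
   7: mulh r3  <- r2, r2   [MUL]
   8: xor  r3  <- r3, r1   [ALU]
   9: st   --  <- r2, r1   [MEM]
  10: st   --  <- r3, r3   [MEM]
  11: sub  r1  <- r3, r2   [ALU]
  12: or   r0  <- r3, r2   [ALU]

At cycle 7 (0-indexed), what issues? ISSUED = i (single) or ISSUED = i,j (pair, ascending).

ISSUED = 10,11

t=0 i0:mulh ; RAW r1
t=1 i1:sub ; RAW r2
t=2 i2:or ; RAW r3
t=3 i3:ld ; no-port MEM/BR
t=4 i4&i5:bne+sub ; 2-wide
t=5 i6&i7:st+mulh ; 2-wide
t=6 i8&i9:xor+st ; 2-wide
t=7 i10&i11:st+sub ; 2-wide
t=8 i12:or ; tail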